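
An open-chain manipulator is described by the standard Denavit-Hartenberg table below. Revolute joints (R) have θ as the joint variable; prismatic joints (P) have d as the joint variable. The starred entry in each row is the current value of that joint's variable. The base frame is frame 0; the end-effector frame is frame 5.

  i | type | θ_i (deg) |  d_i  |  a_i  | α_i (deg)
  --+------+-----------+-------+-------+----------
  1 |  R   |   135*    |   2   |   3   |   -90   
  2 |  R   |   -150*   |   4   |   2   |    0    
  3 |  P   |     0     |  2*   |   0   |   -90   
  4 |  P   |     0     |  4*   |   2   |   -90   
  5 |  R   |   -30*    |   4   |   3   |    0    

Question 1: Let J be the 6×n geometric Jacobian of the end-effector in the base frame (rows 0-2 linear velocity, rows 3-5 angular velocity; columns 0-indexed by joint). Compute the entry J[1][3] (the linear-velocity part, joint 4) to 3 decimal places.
prismatic axis z_3 = (-0.3536,0.3536,0.8660)
J_v[:, 3] = z_3; J_ω[:, 3] = (0,0,0)
entry J[1][3] = 0.3536

0.354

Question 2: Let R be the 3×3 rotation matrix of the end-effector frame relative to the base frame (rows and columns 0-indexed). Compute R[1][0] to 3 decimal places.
-0.354

End-effector x-axis (col 0 of R) = (0.3536,-0.3536,0.8660)
R[1][0] = -0.3536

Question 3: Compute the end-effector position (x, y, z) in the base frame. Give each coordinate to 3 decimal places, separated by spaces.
after link 1: o_1 = (-2.1213, 2.1213, 2.0000)
after link 2: o_2 = (-3.7250, -1.9319, 3.0000)
after link 3: o_3 = (-5.1392, -3.3461, 3.0000)
after link 4: o_4 = (-5.3287, -3.1566, 7.4641)
after link 5: o_5 = (-1.4396, -1.3888, 10.0622)

-1.440 -1.389 10.062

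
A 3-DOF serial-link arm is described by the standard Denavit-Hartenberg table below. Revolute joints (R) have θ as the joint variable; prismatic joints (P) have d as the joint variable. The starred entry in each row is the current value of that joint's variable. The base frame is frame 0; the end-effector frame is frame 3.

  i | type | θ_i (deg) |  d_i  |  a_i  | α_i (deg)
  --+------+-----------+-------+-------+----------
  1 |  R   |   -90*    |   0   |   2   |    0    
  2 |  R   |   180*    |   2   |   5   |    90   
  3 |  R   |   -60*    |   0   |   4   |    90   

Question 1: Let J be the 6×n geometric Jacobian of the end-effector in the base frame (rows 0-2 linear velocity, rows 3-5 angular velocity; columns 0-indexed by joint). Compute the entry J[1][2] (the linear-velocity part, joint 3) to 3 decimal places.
3.464

axis z_2 = (1.0000,-0.0000,0.0000); lever o_n−o_2 = (0.0000,2.0000,-3.4641)
cross product → J_v[:, 2] = (0.0000,3.4641,2.0000)
J_ω[:, 2] = z_2
entry J[1][2] = 3.4641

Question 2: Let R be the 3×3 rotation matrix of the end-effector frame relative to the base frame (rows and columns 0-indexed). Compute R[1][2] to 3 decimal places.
-0.866

End-effector z-axis (col 2 of R) = (0.0000,-0.8660,-0.5000)
R[1][2] = -0.8660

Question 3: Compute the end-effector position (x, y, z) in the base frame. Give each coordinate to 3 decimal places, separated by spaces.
0.000 5.000 -1.464

after link 1: o_1 = (0.0000, -2.0000, 0.0000)
after link 2: o_2 = (0.0000, 3.0000, 2.0000)
after link 3: o_3 = (0.0000, 5.0000, -1.4641)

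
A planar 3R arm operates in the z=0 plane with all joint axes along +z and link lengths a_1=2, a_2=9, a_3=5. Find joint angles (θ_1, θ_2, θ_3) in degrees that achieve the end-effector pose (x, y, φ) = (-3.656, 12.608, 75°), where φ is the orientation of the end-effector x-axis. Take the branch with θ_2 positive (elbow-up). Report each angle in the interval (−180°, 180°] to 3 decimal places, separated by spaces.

45.011 89.990 -60.001

wrist centre = target − a_3·(cos φ, sin φ) = (-4.9501, 7.7784)
cos θ_2 = (85.0065−2²−9²)/(2·2·9) = 0.0002; θ_2 = 89.9897° (elbow-up)
β = atan2(7.7784,-4.9501) = 122.4724°; ψ = atan2(9.0000,2.0016) = 77.4613°
θ_1 = β − ψ = 45.0110°
θ_3 = φ − θ_1 − θ_2 = -60.0007° (wrapped to (-180°,180°])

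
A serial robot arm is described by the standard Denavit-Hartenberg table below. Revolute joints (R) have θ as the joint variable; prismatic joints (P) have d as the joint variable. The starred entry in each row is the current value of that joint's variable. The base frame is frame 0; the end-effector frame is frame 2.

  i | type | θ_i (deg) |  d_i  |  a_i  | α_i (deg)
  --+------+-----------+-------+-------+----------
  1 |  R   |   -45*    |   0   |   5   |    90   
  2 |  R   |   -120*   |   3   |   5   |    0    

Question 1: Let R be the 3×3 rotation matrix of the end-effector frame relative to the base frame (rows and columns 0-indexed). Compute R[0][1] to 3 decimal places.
0.612

End-effector y-axis (col 1 of R) = (0.6124,-0.6124,-0.5000)
R[0][1] = 0.6124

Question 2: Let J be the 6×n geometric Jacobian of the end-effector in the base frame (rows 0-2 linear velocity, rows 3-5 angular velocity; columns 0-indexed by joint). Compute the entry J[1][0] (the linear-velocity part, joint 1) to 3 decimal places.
axis z_0 = ẑ; lever o_n−o_0 = (-0.3536,-3.8891,-4.3301)
cross product → J_v[:, 0] = (3.8891,-0.3536,0.0000)
J_ω[:, 0] = z_0
entry J[1][0] = -0.3536

-0.354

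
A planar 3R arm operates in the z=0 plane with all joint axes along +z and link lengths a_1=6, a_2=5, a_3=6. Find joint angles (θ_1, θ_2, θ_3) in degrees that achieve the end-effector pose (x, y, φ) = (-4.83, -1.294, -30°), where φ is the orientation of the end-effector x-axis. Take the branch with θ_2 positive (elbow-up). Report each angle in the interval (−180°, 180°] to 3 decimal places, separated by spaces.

wrist centre = target − a_3·(cos φ, sin φ) = (-10.0262, 1.7060)
cos θ_2 = (103.4342−6²−5²)/(2·6·5) = 0.7072; θ_2 = 44.9895° (elbow-up)
β = atan2(1.7060,-10.0262) = 170.3433°; ψ = atan2(3.5349,9.5362) = 20.3388°
θ_1 = β − ψ = 150.0045°
θ_3 = φ − θ_1 − θ_2 = 135.0060° (wrapped to (-180°,180°])

150.005 44.990 135.006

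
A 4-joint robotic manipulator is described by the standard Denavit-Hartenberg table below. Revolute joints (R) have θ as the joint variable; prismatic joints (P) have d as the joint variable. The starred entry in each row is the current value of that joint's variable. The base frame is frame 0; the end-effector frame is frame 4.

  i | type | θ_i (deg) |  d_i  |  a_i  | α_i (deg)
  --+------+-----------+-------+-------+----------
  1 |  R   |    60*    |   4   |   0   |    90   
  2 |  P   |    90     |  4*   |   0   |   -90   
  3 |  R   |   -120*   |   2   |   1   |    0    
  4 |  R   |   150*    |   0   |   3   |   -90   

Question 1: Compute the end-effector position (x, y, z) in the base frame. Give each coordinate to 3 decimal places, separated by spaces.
1.915 -3.415 6.098

after link 1: o_1 = (0.0000, 0.0000, 4.0000)
after link 2: o_2 = (3.4641, -2.0000, 4.0000)
after link 3: o_3 = (3.2141, -4.1651, 3.5000)
after link 4: o_4 = (1.9151, -3.4151, 6.0981)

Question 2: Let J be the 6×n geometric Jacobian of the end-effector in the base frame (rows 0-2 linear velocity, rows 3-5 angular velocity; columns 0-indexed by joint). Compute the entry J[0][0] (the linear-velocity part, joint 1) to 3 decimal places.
3.415

axis z_0 = ẑ; lever o_n−o_0 = (1.9151,-3.4151,6.0981)
cross product → J_v[:, 0] = (3.4151,1.9151,-0.0000)
J_ω[:, 0] = z_0
entry J[0][0] = 3.4151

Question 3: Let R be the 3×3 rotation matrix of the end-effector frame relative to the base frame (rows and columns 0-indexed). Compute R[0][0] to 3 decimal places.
-0.433

End-effector x-axis (col 0 of R) = (-0.4330,0.2500,0.8660)
R[0][0] = -0.4330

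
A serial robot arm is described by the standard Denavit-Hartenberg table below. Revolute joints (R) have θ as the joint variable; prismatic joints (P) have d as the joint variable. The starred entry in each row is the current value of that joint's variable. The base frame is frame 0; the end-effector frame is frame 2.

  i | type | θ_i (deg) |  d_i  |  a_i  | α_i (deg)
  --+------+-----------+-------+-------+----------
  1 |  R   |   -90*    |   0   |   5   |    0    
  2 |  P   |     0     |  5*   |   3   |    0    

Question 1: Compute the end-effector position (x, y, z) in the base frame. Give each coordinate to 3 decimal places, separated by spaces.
after link 1: o_1 = (0.0000, -5.0000, 0.0000)
after link 2: o_2 = (0.0000, -8.0000, 5.0000)

0.000 -8.000 5.000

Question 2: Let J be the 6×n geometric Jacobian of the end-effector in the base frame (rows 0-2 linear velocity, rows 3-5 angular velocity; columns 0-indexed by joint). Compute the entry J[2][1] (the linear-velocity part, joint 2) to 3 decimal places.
prismatic axis z_1 = (0.0000,0.0000,1.0000)
J_v[:, 1] = z_1; J_ω[:, 1] = (0,0,0)
entry J[2][1] = 1.0000

1.000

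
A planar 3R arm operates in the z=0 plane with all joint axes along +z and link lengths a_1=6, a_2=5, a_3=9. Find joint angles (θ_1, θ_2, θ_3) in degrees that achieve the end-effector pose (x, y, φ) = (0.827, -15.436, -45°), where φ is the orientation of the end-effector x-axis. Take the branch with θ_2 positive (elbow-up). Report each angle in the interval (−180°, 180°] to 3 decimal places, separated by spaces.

wrist centre = target − a_3·(cos φ, sin φ) = (-5.5370, -9.0720)
cos θ_2 = (112.9598−6²−5²)/(2·6·5) = 0.8660; θ_2 = 30.0032° (elbow-up)
β = atan2(-9.0720,-5.5370) = -121.3971°; ψ = atan2(2.5002,10.3300) = 13.6061°
θ_1 = β − ψ = -135.0031°
θ_3 = φ − θ_1 − θ_2 = 59.9999° (wrapped to (-180°,180°])

-135.003 30.003 60.000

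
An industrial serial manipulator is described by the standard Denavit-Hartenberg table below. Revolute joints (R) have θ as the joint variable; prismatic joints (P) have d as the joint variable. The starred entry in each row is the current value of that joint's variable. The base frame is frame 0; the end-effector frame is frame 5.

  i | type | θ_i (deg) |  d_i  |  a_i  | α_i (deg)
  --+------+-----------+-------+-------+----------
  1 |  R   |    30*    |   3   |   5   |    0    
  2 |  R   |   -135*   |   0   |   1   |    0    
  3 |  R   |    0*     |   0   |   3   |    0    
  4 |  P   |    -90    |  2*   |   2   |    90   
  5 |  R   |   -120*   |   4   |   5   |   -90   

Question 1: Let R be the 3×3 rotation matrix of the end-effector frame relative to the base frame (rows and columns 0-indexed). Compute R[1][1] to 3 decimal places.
-0.966

End-effector y-axis (col 1 of R) = (-0.2588,-0.9659,-0.0000)
R[1][1] = -0.9659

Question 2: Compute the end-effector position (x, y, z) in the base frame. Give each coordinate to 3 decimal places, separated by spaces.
after link 1: o_1 = (4.3301, 2.5000, 3.0000)
after link 2: o_2 = (4.0713, 1.5341, 3.0000)
after link 3: o_3 = (3.2949, -1.3637, 3.0000)
after link 4: o_4 = (1.3630, -0.8461, 5.0000)
after link 5: o_5 = (4.8131, 2.3706, 0.6699)

4.813 2.371 0.670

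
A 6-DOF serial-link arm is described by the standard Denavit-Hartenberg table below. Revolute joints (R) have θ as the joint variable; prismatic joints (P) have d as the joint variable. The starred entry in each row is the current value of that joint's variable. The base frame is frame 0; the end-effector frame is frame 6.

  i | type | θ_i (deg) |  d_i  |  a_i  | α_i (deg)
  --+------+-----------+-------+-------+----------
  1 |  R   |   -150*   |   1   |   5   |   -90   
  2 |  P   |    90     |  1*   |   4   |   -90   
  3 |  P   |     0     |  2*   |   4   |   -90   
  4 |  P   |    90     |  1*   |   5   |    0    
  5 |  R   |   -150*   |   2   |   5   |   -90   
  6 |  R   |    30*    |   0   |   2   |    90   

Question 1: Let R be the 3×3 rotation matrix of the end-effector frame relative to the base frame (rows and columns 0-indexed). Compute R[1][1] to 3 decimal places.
-0.250

End-effector y-axis (col 1 of R) = (-0.4330,-0.2500,-0.8660)
R[1][1] = -0.2500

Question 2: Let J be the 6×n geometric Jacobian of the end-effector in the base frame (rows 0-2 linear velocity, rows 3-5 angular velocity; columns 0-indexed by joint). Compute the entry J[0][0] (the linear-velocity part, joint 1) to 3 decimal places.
0.219

axis z_0 = ẑ; lever o_n−o_0 = (-2.3792,-0.2189,-10.3660)
cross product → J_v[:, 0] = (0.2189,-2.3792,0.0000)
J_ω[:, 0] = z_0
entry J[0][0] = 0.2189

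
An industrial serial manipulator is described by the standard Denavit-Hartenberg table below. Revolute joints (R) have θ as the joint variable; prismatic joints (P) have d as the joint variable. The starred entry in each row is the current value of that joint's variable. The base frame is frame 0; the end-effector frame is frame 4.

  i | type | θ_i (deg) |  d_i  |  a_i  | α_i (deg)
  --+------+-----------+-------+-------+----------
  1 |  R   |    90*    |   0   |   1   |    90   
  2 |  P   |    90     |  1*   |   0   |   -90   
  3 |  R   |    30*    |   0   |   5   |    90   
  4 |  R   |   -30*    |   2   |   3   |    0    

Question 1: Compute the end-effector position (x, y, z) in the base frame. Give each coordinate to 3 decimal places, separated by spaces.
after link 1: o_1 = (0.0000, 1.0000, 0.0000)
after link 2: o_2 = (1.0000, 1.0000, 0.0000)
after link 3: o_3 = (-1.5000, 1.0000, 4.3301)
after link 4: o_4 = (-1.0670, 2.5000, 7.5801)

-1.067 2.500 7.580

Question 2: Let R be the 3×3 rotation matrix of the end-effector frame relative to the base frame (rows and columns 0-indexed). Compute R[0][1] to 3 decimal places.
-0.250

End-effector y-axis (col 1 of R) = (-0.2500,-0.8660,0.4330)
R[0][1] = -0.2500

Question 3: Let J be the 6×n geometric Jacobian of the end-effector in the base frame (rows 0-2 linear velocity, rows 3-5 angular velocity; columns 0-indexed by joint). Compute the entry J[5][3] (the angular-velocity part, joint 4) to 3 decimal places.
0.500

axis z_3 = (0.8660,-0.0000,0.5000); lever o_n−o_3 = (0.4330,1.5000,3.2500)
cross product → J_v[:, 3] = (-0.7500,-2.5981,1.2990)
J_ω[:, 3] = z_3
entry J[5][3] = 0.5000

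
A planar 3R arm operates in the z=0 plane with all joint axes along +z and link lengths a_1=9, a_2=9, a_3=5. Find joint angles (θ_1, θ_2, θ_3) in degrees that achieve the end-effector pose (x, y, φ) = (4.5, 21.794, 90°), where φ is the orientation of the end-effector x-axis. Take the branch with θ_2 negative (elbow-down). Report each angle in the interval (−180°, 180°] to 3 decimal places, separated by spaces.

wrist centre = target − a_3·(cos φ, sin φ) = (4.5000, 16.7940)
cos θ_2 = (302.2884−9²−9²)/(2·9·9) = 0.8660; θ_2 = -30.0054° (elbow-down)
β = atan2(16.7940,4.5000) = 74.9998°; ψ = atan2(-4.5007,16.7938) = -15.0027°
θ_1 = β − ψ = 90.0025°
θ_3 = φ − θ_1 − θ_2 = 30.0029° (wrapped to (-180°,180°])

90.003 -30.005 30.003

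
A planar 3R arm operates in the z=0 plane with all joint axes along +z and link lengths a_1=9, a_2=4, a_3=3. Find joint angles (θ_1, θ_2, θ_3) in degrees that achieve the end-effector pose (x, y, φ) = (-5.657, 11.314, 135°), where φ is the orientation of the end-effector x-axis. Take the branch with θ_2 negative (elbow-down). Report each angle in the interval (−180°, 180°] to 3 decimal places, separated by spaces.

134.999 -89.995 89.996

wrist centre = target − a_3·(cos φ, sin φ) = (-3.5357, 9.1927)
cos θ_2 = (97.0064−9²−4²)/(2·9·4) = 0.0001; θ_2 = -89.9949° (elbow-down)
β = atan2(9.1927,-3.5357) = 111.0377°; ψ = atan2(-4.0000,9.0004) = -23.9617°
θ_1 = β − ψ = 134.9993°
θ_3 = φ − θ_1 − θ_2 = 89.9956° (wrapped to (-180°,180°])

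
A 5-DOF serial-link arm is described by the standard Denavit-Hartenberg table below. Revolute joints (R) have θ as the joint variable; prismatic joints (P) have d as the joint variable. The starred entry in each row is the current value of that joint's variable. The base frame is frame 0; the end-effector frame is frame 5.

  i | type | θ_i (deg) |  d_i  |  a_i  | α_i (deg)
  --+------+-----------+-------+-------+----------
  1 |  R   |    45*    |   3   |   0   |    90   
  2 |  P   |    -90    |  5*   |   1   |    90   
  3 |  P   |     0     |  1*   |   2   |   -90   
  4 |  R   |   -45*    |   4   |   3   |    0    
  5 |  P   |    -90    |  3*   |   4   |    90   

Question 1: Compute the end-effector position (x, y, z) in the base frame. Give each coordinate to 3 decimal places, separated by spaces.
4.278 -12.692 0.707

after link 1: o_1 = (0.0000, 0.0000, 3.0000)
after link 2: o_2 = (3.5355, -3.5355, 2.0000)
after link 3: o_3 = (2.8284, -4.2426, 0.0000)
after link 4: o_4 = (4.1569, -8.5711, -2.1213)
after link 5: o_5 = (4.2782, -12.6924, 0.7071)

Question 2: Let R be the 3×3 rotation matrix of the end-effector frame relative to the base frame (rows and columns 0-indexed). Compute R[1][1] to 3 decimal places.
End-effector y-axis (col 1 of R) = (0.7071,-0.7071,0.0000)
R[1][1] = -0.7071

-0.707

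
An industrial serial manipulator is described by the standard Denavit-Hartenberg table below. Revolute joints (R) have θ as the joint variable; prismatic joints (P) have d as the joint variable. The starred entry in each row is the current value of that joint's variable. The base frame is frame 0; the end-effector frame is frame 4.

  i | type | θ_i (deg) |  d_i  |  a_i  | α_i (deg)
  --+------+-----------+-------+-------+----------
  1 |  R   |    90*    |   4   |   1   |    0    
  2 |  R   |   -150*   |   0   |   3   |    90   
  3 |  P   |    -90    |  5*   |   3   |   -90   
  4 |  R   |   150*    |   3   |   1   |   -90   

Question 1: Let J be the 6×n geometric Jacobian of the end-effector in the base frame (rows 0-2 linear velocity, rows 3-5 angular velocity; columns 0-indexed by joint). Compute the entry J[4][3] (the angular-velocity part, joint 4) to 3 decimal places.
-0.866

axis z_3 = (0.5000,-0.8660,0.0000); lever o_n−o_3 = (1.9330,-2.3481,0.8660)
cross product → J_v[:, 3] = (-0.7500,-0.4330,0.5000)
J_ω[:, 3] = z_3
entry J[4][3] = -0.8660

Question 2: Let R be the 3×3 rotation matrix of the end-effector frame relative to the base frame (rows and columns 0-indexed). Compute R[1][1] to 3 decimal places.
End-effector y-axis (col 1 of R) = (-0.5000,0.8660,-0.0000)
R[1][1] = 0.8660

0.866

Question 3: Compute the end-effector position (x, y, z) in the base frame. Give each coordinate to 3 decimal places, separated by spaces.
after link 1: o_1 = (0.0000, 1.0000, 4.0000)
after link 2: o_2 = (1.5000, -1.5981, 4.0000)
after link 3: o_3 = (-2.8301, -4.0981, 1.0000)
after link 4: o_4 = (-0.8971, -6.4462, 1.8660)

-0.897 -6.446 1.866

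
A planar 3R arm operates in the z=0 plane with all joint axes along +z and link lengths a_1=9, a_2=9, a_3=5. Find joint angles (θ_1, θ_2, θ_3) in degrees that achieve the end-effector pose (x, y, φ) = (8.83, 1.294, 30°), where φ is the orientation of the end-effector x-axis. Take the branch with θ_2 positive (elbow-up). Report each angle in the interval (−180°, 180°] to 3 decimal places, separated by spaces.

-90.003 150.000 -29.997

wrist centre = target − a_3·(cos φ, sin φ) = (4.4999, -1.2060)
cos θ_2 = (21.7033−9²−9²)/(2·9·9) = -0.8660; θ_2 = 150.0004° (elbow-up)
β = atan2(-1.2060,4.4999) = -15.0031°; ψ = atan2(4.4999,1.2057) = 75.0002°
θ_1 = β − ψ = -90.0033°
θ_3 = φ − θ_1 − θ_2 = -29.9971° (wrapped to (-180°,180°])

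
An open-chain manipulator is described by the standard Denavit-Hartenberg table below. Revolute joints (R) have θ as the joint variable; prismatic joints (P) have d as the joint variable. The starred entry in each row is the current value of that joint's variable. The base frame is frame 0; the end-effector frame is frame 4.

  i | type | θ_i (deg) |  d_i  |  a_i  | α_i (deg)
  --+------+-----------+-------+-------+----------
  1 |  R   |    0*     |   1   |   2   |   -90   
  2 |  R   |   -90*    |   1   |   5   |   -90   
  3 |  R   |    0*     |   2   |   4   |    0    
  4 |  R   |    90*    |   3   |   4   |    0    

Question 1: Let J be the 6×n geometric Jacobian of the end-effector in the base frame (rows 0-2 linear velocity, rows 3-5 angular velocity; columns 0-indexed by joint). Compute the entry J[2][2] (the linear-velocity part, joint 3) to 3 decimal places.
axis z_2 = (1.0000,0.0000,-0.0000); lever o_n−o_2 = (5.0000,-4.0000,4.0000)
cross product → J_v[:, 2] = (0.0000,-4.0000,-4.0000)
J_ω[:, 2] = z_2
entry J[2][2] = -4.0000

-4.000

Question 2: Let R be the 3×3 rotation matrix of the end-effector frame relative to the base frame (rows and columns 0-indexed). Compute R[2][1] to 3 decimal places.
-1.000

End-effector y-axis (col 1 of R) = (-0.0000,0.0000,-1.0000)
R[2][1] = -1.0000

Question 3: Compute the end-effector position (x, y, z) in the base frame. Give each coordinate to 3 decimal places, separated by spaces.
7.000 -3.000 10.000

after link 1: o_1 = (2.0000, 0.0000, 1.0000)
after link 2: o_2 = (2.0000, 1.0000, 6.0000)
after link 3: o_3 = (4.0000, 1.0000, 10.0000)
after link 4: o_4 = (7.0000, -3.0000, 10.0000)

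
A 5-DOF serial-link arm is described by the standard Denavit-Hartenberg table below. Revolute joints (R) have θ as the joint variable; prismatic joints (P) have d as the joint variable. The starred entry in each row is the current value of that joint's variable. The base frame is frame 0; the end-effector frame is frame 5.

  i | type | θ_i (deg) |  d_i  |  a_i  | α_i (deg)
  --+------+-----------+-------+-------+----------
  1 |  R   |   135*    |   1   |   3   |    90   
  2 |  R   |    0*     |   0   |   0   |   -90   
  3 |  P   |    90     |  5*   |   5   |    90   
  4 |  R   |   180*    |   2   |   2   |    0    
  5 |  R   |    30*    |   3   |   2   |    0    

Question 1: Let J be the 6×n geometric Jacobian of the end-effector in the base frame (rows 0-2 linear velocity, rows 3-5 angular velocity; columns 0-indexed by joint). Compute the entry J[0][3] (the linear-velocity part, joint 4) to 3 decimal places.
axis z_3 = (-0.7071,0.7071,0.0000); lever o_n−o_3 = (-0.8966,6.1745,-1.0000)
cross product → J_v[:, 3] = (-0.7071,-0.7071,-3.7321)
J_ω[:, 3] = z_3
entry J[0][3] = -0.7071

-0.707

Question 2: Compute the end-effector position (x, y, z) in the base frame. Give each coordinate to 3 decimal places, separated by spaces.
after link 1: o_1 = (-2.1213, 2.1213, 1.0000)
after link 2: o_2 = (-2.1213, 2.1213, 1.0000)
after link 3: o_3 = (-5.6569, -1.4142, 6.0000)
after link 4: o_4 = (-5.6569, 1.4142, 6.0000)
after link 5: o_5 = (-6.5534, 4.7603, 5.0000)

-6.553 4.760 5.000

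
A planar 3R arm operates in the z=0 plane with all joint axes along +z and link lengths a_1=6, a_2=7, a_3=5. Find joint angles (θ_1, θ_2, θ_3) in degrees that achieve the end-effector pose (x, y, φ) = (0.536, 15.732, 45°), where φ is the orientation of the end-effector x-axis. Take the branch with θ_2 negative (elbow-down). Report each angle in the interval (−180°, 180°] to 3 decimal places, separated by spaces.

wrist centre = target − a_3·(cos φ, sin φ) = (-2.9995, 12.1965)
cos θ_2 = (157.7510−6²−7²)/(2·6·7) = 0.8661; θ_2 = -29.9934° (elbow-down)
β = atan2(12.1965,-2.9995) = 103.8168°; ψ = atan2(-3.4993,12.0626) = -16.1772°
θ_1 = β − ψ = 119.9940°
θ_3 = φ − θ_1 − θ_2 = -45.0006° (wrapped to (-180°,180°])

119.994 -29.993 -45.001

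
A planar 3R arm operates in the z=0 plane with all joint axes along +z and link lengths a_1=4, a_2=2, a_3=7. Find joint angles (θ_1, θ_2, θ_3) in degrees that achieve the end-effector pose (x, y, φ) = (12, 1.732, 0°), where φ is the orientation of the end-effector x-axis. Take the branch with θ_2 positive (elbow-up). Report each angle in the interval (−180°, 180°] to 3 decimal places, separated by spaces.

-0.001 60.001 -60.000

wrist centre = target − a_3·(cos φ, sin φ) = (5.0000, 1.7320)
cos θ_2 = (27.9998−4²−2²)/(2·4·2) = 0.5000; θ_2 = 60.0007° (elbow-up)
β = atan2(1.7320,5.0000) = 19.1061°; ψ = atan2(1.7321,5.0000) = 19.1068°
θ_1 = β − ψ = -0.0007°
θ_3 = φ − θ_1 − θ_2 = -60.0000° (wrapped to (-180°,180°])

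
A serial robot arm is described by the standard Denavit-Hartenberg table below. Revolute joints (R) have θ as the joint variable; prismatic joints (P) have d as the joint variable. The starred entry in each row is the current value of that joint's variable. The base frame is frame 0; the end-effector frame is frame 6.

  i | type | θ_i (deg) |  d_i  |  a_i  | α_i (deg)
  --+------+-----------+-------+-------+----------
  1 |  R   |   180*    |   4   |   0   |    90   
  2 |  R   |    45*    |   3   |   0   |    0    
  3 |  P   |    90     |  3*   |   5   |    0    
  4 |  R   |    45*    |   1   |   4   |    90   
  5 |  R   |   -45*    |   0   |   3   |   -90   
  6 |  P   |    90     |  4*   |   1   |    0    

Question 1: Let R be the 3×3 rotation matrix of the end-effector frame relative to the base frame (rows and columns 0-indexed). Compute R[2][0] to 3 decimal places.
End-effector x-axis (col 0 of R) = (0.0000,-0.0000,-1.0000)
R[2][0] = -1.0000

-1.000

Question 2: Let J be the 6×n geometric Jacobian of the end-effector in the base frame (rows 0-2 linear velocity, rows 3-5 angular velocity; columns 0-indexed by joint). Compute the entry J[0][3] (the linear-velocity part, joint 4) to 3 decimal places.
-1.000

axis z_3 = (0.0000,1.0000,0.0000); lever o_n−o_3 = (8.9497,1.7071,-1.0000)
cross product → J_v[:, 3] = (-1.0000,0.0000,-8.9497)
J_ω[:, 3] = z_3
entry J[0][3] = -1.0000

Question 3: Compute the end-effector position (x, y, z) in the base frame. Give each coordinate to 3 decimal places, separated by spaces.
after link 1: o_1 = (0.0000, 0.0000, 4.0000)
after link 2: o_2 = (0.0000, 3.0000, 4.0000)
after link 3: o_3 = (3.5355, 6.0000, 7.5355)
after link 4: o_4 = (7.5355, 7.0000, 7.5355)
after link 5: o_5 = (9.6569, 4.8787, 7.5355)
after link 6: o_6 = (12.4853, 7.7071, 6.5355)

12.485 7.707 6.536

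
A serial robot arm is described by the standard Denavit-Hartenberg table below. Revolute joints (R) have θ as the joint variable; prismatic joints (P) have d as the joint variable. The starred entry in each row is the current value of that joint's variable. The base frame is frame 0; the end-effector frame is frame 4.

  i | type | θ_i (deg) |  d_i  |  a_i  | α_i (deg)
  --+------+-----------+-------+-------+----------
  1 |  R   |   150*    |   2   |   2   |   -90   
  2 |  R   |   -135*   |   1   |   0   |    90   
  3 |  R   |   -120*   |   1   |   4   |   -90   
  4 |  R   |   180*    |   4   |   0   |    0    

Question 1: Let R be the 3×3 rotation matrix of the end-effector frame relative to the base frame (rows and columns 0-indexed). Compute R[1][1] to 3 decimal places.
End-effector y-axis (col 1 of R) = (0.6124,-0.3536,-0.7071)
R[1][1] = -0.3536

-0.354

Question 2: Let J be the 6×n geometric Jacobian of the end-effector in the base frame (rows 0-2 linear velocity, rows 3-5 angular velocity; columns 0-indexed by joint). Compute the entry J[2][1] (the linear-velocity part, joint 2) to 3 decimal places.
1.742

axis z_1 = (-0.5000,-0.8660,0.0000); lever o_n−o_1 = (3.7410,2.9948,0.3282)
cross product → J_v[:, 1] = (-0.2842,0.1641,1.7424)
J_ω[:, 1] = z_1
entry J[2][1] = 1.7424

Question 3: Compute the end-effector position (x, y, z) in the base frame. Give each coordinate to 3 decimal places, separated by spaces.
2.009 3.995 2.328

after link 1: o_1 = (-1.7321, 1.0000, 2.0000)
after link 2: o_2 = (-2.2321, 0.1340, 2.0000)
after link 3: o_3 = (-1.1124, 3.4875, -0.1213)
after link 4: o_4 = (2.0089, 3.9948, 2.3282)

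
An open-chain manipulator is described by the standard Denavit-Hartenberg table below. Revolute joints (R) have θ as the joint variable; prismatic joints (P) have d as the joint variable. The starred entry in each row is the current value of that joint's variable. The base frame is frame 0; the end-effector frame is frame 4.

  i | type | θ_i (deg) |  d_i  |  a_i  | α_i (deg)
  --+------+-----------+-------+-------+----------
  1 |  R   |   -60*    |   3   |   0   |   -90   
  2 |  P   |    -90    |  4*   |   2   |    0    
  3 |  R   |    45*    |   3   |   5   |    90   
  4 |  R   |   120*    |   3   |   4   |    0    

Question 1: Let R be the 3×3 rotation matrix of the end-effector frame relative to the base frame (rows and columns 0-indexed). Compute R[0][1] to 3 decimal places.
End-effector y-axis (col 1 of R) = (-0.7392,0.2803,-0.6124)
R[0][1] = -0.7392

-0.739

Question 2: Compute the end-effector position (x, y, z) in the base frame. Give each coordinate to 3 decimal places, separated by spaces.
9.062 5.232 9.243

after link 1: o_1 = (0.0000, 0.0000, 3.0000)
after link 2: o_2 = (3.4641, 2.0000, 5.0000)
after link 3: o_3 = (7.8299, 0.4381, 8.5355)
after link 4: o_4 = (9.0622, 5.2321, 9.2426)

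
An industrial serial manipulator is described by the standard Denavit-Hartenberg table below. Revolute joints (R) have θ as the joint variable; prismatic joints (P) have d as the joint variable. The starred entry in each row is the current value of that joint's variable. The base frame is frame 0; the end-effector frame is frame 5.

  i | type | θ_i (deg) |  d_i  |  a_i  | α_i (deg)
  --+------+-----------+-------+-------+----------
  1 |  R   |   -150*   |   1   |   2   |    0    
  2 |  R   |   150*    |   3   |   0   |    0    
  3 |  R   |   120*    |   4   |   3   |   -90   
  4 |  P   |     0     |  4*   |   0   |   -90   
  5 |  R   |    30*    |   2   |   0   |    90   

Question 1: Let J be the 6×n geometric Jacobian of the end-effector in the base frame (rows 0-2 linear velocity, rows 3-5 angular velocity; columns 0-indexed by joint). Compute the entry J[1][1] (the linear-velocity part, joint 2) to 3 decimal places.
axis z_1 = (0.0000,0.0000,1.0000); lever o_n−o_1 = (-4.9641,0.5981,5.0000)
cross product → J_v[:, 1] = (-0.5981,-4.9641,0.0000)
J_ω[:, 1] = z_1
entry J[1][1] = -4.9641

-4.964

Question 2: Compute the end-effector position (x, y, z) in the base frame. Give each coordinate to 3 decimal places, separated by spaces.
-6.696 -0.402 6.000

after link 1: o_1 = (-1.7321, -1.0000, 1.0000)
after link 2: o_2 = (-1.7321, -1.0000, 4.0000)
after link 3: o_3 = (-3.2321, 1.5981, 8.0000)
after link 4: o_4 = (-6.6962, -0.4019, 8.0000)
after link 5: o_5 = (-6.6962, -0.4019, 6.0000)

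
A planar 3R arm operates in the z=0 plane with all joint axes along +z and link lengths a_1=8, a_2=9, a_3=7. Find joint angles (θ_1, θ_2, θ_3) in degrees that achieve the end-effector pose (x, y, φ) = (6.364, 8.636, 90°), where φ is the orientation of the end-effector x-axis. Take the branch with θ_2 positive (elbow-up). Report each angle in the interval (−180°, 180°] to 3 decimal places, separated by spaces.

wrist centre = target − a_3·(cos φ, sin φ) = (6.3640, 1.6360)
cos θ_2 = (43.1770−8²−9²)/(2·8·9) = -0.7071; θ_2 = 134.9998° (elbow-up)
β = atan2(1.6360,6.3640) = 14.4169°; ψ = atan2(6.3640,1.6361) = 75.5825°
θ_1 = β − ψ = -61.1656°
θ_3 = φ − θ_1 − θ_2 = 16.1658° (wrapped to (-180°,180°])

-61.166 135.000 16.166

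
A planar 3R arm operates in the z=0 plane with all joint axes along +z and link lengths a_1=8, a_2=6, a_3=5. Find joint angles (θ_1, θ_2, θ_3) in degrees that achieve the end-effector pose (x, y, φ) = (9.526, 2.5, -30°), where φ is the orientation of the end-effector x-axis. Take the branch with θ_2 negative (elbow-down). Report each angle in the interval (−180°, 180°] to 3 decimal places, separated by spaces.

90.002 -120.002 -0.000

wrist centre = target − a_3·(cos φ, sin φ) = (5.1959, 5.0000)
cos θ_2 = (51.9971−8²−6²)/(2·8·6) = -0.5000; θ_2 = -120.0020° (elbow-down)
β = atan2(5.0000,5.1959) = 43.8994°; ψ = atan2(-5.1960,4.9998) = -46.1026°
θ_1 = β − ψ = 90.0020°
θ_3 = φ − θ_1 − θ_2 = -0.0000° (wrapped to (-180°,180°])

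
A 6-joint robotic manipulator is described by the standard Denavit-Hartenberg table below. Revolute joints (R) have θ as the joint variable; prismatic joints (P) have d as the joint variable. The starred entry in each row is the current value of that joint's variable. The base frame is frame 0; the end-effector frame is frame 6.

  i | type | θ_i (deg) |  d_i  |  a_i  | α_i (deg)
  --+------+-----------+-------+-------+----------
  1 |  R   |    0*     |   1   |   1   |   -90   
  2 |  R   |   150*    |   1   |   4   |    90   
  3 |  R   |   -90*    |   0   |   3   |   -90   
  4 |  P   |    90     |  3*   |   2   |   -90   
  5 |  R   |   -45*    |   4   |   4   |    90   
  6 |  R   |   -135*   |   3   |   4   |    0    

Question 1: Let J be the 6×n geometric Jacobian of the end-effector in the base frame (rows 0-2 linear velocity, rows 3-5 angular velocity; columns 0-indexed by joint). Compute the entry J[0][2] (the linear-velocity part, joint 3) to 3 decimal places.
-1.583

axis z_2 = (0.5000,0.0000,-0.8660); lever o_n−o_2 = (-5.5062,-1.8284,-2.3625)
cross product → J_v[:, 2] = (-1.5835,5.9497,-0.9142)
J_ω[:, 2] = z_2
entry J[0][2] = -1.5835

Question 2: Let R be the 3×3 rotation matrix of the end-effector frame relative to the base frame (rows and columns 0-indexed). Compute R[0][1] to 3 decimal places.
-0.683

End-effector y-axis (col 1 of R) = (-0.6830,-0.7071,0.1830)
R[0][1] = -0.6830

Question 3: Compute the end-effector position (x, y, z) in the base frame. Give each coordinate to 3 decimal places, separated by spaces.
-7.970 -0.828 -3.363

after link 1: o_1 = (1.0000, 0.0000, 1.0000)
after link 2: o_2 = (-2.4641, 1.0000, -1.0000)
after link 3: o_3 = (-2.4641, -2.0000, -1.0000)
after link 4: o_4 = (-6.0622, -2.0000, -0.7679)
after link 5: o_5 = (-9.9259, 2.0000, 0.2673)
after link 6: o_6 = (-7.9703, -0.8284, -3.3625)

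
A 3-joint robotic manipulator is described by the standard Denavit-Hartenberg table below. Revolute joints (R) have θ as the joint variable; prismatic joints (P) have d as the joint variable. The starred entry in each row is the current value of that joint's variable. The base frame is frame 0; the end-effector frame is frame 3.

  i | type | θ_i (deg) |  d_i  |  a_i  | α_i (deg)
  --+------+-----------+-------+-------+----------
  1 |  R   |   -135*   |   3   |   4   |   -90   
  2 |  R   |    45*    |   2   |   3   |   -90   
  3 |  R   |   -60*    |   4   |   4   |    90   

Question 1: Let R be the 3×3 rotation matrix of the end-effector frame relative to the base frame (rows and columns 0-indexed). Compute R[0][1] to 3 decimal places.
0.500

End-effector y-axis (col 1 of R) = (0.5000,0.5000,-0.7071)
R[0][1] = 0.5000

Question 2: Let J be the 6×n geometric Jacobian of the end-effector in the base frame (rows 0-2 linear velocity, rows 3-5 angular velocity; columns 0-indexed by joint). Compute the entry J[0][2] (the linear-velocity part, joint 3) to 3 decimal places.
-3.146

axis z_2 = (0.5000,0.5000,-0.7071); lever o_n−o_2 = (3.4495,-1.4495,-4.2426)
cross product → J_v[:, 2] = (-3.1463,-0.3178,-2.4495)
J_ω[:, 2] = z_2
entry J[0][2] = -3.1463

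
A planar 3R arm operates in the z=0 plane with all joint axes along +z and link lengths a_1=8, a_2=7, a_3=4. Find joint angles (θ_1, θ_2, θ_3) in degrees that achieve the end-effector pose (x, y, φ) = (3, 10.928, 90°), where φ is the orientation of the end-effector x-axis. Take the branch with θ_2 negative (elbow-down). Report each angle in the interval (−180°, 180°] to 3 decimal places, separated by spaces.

wrist centre = target − a_3·(cos φ, sin φ) = (3.0000, 6.9280)
cos θ_2 = (56.9972−8²−7²)/(2·8·7) = -0.5000; θ_2 = -120.0017° (elbow-down)
β = atan2(6.9280,3.0000) = 66.5862°; ψ = atan2(-6.0621,4.4998) = -53.4138°
θ_1 = β − ψ = 120.0000°
θ_3 = φ − θ_1 − θ_2 = 90.0017° (wrapped to (-180°,180°])

120.000 -120.002 90.002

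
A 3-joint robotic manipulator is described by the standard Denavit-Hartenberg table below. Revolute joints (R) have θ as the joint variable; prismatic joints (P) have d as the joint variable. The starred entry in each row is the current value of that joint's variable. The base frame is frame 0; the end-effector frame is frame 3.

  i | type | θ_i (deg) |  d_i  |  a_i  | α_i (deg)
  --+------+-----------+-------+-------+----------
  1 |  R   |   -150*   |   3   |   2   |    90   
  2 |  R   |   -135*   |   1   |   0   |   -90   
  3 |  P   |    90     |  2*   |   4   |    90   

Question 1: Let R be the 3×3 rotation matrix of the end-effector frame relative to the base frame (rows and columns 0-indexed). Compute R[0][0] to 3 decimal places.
0.500

End-effector x-axis (col 0 of R) = (0.5000,-0.8660,-0.0000)
R[0][0] = 0.5000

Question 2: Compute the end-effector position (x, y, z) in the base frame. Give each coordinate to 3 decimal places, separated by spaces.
after link 1: o_1 = (-1.7321, -1.0000, 3.0000)
after link 2: o_2 = (-2.2321, -0.1340, 3.0000)
after link 3: o_3 = (-1.4568, -4.3052, 1.5858)

-1.457 -4.305 1.586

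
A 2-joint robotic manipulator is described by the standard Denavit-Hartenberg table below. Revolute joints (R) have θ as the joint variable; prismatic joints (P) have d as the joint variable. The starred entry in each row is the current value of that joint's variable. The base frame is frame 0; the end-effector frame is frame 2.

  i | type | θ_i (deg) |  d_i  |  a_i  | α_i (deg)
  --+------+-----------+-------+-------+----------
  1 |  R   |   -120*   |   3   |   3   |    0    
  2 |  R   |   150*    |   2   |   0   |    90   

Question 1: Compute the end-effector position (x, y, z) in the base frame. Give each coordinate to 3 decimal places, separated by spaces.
after link 1: o_1 = (-1.5000, -2.5981, 3.0000)
after link 2: o_2 = (-1.5000, -2.5981, 5.0000)

-1.500 -2.598 5.000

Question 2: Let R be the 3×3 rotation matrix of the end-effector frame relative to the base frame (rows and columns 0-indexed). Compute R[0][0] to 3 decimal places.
End-effector x-axis (col 0 of R) = (0.8660,0.5000,0.0000)
R[0][0] = 0.8660

0.866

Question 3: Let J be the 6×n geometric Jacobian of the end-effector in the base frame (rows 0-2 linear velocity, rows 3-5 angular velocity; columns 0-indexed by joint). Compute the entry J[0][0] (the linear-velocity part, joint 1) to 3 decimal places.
axis z_0 = ẑ; lever o_n−o_0 = (-1.5000,-2.5981,5.0000)
cross product → J_v[:, 0] = (2.5981,-1.5000,0.0000)
J_ω[:, 0] = z_0
entry J[0][0] = 2.5981

2.598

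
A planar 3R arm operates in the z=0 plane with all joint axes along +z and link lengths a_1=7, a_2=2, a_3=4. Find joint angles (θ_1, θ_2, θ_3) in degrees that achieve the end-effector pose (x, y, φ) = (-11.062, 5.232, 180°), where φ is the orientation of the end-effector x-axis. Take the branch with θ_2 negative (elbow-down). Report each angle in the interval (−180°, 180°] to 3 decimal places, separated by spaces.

wrist centre = target − a_3·(cos φ, sin φ) = (-7.0620, 5.2320)
cos θ_2 = (77.2457−7²−2²)/(2·7·2) = 0.8659; θ_2 = -30.0125° (elbow-down)
β = atan2(5.2320,-7.0620) = 143.4665°; ψ = atan2(-1.0004,8.7318) = -6.5357°
θ_1 = β − ψ = 150.0022°
θ_3 = φ − θ_1 − θ_2 = 60.0103° (wrapped to (-180°,180°])

150.002 -30.012 60.010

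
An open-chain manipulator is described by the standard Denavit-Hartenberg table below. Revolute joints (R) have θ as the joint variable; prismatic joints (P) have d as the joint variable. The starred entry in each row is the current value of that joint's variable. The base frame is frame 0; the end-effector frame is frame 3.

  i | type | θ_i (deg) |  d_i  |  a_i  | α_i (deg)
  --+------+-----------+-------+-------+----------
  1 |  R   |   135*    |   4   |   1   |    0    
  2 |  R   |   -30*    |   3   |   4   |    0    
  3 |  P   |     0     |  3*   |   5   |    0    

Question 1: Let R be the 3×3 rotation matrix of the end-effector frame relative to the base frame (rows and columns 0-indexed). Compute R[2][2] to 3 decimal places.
End-effector z-axis (col 2 of R) = (0.0000,0.0000,1.0000)
R[2][2] = 1.0000

1.000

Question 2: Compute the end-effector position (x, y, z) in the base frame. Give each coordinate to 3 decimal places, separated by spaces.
after link 1: o_1 = (-0.7071, 0.7071, 4.0000)
after link 2: o_2 = (-1.7424, 4.5708, 7.0000)
after link 3: o_3 = (-3.0365, 9.4004, 10.0000)

-3.036 9.400 10.000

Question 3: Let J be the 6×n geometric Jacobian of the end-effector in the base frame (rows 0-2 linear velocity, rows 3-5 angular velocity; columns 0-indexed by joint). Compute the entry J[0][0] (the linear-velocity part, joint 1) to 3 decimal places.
axis z_0 = ẑ; lever o_n−o_0 = (-3.0365,9.4004,10.0000)
cross product → J_v[:, 0] = (-9.4004,-3.0365,0.0000)
J_ω[:, 0] = z_0
entry J[0][0] = -9.4004

-9.400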